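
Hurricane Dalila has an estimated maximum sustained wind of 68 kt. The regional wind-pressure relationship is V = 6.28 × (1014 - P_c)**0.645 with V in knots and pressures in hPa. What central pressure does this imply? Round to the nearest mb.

ΔP = (V / 6.28)^(1/0.645) = (68/6.28)^1.550.
68/6.28 = 10.828; 10.828^1.550 ≈ 40.17 mb.
P_c = 1014 − 40.17 = 973.83 ≈ 974 mb.

974 mb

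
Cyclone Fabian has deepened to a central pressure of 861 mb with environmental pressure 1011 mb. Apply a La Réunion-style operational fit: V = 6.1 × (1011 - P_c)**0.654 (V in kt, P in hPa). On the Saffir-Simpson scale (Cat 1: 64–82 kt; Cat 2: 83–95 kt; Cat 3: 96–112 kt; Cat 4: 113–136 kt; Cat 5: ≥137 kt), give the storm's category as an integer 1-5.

5

ΔP = 1011 − 861 = 150 mb.
V ≈ 6.1 × 150^0.654 = 6.1 × 26.49 ≈ 162 kt.
162 kt falls in the Category 5 band.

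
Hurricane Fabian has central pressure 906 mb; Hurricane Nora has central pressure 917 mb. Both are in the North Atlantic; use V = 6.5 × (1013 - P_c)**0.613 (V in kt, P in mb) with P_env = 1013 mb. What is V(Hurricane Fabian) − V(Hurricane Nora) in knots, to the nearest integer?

Hurricane Fabian: ΔP = 107; V ≈ 6.5 × 107^0.613 ≈ 114.01 kt.
Hurricane Nora: ΔP = 96; V ≈ 6.5 × 96^0.613 ≈ 106.67 kt.
Difference ≈ 114.01 − 106.67 = 7.34 → 7 kt.

7 kt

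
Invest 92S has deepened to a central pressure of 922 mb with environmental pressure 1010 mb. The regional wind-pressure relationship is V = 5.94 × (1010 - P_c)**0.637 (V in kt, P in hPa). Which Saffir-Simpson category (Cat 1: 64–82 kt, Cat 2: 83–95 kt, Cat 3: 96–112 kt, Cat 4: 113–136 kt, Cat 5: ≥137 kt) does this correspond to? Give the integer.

ΔP = 1010 − 922 = 88 mb.
V ≈ 5.94 × 88^0.637 = 5.94 × 17.32 ≈ 103 kt.
103 kt falls in the Category 3 band.

3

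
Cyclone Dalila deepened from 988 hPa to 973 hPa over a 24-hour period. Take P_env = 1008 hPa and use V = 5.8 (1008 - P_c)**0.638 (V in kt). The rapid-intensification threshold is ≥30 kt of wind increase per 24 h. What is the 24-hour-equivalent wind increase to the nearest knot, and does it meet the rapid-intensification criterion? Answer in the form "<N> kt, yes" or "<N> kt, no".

17 kt, no

V₁: ΔP = 20, V ≈ 5.8 × 20^0.638 ≈ 39.22 kt.
V₂: ΔP = 35, V ≈ 5.8 × 35^0.638 ≈ 56.05 kt.
ΔV over 24 h = 16.83 kt → 24 h equivalent = 16.83 × 24/24 ≈ 16.83 kt.
17 kt < 30 kt ⇒ not rapid intensification.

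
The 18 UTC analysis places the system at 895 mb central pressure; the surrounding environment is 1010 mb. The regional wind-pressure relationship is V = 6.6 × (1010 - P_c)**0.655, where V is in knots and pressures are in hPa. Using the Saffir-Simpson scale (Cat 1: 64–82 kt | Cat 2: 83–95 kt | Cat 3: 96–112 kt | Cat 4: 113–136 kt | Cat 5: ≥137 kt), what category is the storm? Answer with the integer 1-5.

5

ΔP = 1010 − 895 = 115 mb.
V ≈ 6.6 × 115^0.655 = 6.6 × 22.37 ≈ 148 kt.
148 kt falls in the Category 5 band.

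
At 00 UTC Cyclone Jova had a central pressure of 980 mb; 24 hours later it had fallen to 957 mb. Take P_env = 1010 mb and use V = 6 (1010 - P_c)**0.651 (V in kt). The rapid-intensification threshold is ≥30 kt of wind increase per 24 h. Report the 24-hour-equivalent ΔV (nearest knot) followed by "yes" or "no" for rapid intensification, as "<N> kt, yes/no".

25 kt, no

V₁: ΔP = 30, V ≈ 6 × 30^0.651 ≈ 54.92 kt.
V₂: ΔP = 53, V ≈ 6 × 53^0.651 ≈ 79.55 kt.
ΔV over 24 h = 24.63 kt → 24 h equivalent = 24.63 × 24/24 ≈ 24.63 kt.
25 kt < 30 kt ⇒ not rapid intensification.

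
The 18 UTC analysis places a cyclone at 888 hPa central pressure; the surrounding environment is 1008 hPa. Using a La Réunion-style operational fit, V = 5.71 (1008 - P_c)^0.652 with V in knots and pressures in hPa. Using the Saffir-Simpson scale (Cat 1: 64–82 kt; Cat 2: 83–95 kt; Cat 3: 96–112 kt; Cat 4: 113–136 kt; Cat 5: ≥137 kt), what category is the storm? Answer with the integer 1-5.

4

ΔP = 1008 − 888 = 120 hPa.
V ≈ 5.71 × 120^0.652 = 5.71 × 22.68 ≈ 129 kt.
129 kt falls in the Category 4 band.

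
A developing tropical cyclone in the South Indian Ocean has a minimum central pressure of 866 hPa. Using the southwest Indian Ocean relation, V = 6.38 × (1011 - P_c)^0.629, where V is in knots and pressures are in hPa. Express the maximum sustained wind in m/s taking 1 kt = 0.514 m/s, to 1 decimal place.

ΔP = 1011 − 866 = 145 hPa.
V ≈ 6.38 × 145^0.629 = 6.38 × 22.882 ≈ 145.989 kt.
145.989 × 0.514 ≈ 75.04 m/s → 75.0 m/s.

75.0 m/s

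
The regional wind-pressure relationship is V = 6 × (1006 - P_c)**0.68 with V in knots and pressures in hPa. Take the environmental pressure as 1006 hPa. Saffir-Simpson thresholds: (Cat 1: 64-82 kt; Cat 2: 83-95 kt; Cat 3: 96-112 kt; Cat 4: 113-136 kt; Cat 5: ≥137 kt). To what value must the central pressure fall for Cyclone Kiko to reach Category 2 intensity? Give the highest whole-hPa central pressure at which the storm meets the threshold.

958 hPa

Category 2 begins at V = 83 kt.
Required ΔP = (83/6)^(1/0.68) = 13.833^1.471 ≈ 47.62 hPa.
P_c ≤ 1006 − 47.62 = 958.38, so the highest integer P_c is 958 hPa.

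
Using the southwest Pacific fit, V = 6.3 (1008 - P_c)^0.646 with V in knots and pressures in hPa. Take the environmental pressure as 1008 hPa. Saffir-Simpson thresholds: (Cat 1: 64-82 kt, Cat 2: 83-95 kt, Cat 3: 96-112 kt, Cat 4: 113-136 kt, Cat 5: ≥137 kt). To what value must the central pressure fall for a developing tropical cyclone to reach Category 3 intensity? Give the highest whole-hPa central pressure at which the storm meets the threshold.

Category 3 begins at V = 96 kt.
Required ΔP = (96/6.3)^(1/0.646) = 15.238^1.548 ≈ 67.79 hPa.
P_c ≤ 1008 − 67.79 = 940.21, so the highest integer P_c is 940 hPa.

940 hPa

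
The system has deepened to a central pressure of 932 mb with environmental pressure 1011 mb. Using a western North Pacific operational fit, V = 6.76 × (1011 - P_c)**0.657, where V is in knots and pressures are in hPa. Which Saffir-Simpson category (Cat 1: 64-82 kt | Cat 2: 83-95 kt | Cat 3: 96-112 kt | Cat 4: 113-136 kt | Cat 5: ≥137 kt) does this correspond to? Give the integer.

4

ΔP = 1011 − 932 = 79 mb.
V ≈ 6.76 × 79^0.657 = 6.76 × 17.65 ≈ 119 kt.
119 kt falls in the Category 4 band.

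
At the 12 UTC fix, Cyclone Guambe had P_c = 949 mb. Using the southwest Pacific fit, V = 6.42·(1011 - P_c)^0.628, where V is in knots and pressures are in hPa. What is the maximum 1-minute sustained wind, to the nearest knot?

ΔP = 1011 − 949 = 62 mb.
62^0.628 ≈ 13.354.
V ≈ 6.42 × 13.354 ≈ 85.7 kt.

86 kt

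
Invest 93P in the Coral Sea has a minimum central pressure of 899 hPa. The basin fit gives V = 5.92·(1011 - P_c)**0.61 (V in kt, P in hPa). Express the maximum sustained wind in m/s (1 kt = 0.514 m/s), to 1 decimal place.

54.1 m/s

ΔP = 1011 − 899 = 112 hPa.
V ≈ 5.92 × 112^0.61 = 5.92 × 17.784 ≈ 105.280 kt.
105.280 × 0.514 ≈ 54.11 m/s → 54.1 m/s.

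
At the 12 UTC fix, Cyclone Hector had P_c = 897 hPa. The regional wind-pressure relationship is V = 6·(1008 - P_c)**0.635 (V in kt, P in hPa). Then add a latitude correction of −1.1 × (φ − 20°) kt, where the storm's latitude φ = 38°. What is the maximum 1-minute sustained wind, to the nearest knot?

100 kt

ΔP = 1008 − 897 = 111 hPa.
111^0.635 ≈ 19.897.
V ≈ 6 × 19.897 ≈ 119.4 kt.
Latitude correction: −1.1 × (38 − 20) = -19.8 kt.
Corrected V ≈ 99.6 kt → 100 kt.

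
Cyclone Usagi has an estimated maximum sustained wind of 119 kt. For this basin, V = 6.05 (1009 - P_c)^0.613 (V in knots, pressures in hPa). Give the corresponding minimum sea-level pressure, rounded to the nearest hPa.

880 hPa

ΔP = (V / 6.05)^(1/0.613) = (119/6.05)^1.631.
119/6.05 = 19.669; 19.669^1.631 ≈ 129.00 hPa.
P_c = 1009 − 129.00 = 880.00 ≈ 880 hPa.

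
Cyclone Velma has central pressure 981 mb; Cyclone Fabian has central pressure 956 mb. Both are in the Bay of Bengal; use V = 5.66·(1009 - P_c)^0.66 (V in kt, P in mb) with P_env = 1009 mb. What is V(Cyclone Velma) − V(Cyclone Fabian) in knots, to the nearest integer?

Cyclone Velma: ΔP = 28; V ≈ 5.66 × 28^0.66 ≈ 51.04 kt.
Cyclone Fabian: ΔP = 53; V ≈ 5.66 × 53^0.66 ≈ 77.77 kt.
Difference ≈ 51.04 − 77.77 = -26.73 → -27 kt.

-27 kt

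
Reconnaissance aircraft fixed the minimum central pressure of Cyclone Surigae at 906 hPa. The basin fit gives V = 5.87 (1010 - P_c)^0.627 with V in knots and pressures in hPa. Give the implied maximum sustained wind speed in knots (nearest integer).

ΔP = 1010 − 906 = 104 hPa.
104^0.627 ≈ 18.394.
V ≈ 5.87 × 18.394 ≈ 108.0 kt.

108 kt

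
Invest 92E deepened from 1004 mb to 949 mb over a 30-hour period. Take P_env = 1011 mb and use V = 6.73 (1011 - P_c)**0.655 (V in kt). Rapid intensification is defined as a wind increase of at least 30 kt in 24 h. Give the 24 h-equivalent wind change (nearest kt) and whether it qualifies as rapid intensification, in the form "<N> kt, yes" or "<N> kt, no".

V₁: ΔP = 7, V ≈ 6.73 × 7^0.655 ≈ 24.07 kt.
V₂: ΔP = 62, V ≈ 6.73 × 62^0.655 ≈ 100.47 kt.
ΔV over 30 h = 76.40 kt → 24 h equivalent = 76.40 × 24/30 ≈ 61.12 kt.
61 kt ≥ 30 kt ⇒ rapid intensification.

61 kt, yes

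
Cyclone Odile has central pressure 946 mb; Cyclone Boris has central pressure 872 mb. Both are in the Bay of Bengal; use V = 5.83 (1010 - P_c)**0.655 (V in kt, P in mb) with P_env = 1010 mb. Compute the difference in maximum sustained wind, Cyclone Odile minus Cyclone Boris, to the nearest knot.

Cyclone Odile: ΔP = 64; V ≈ 5.83 × 64^0.655 ≈ 88.86 kt.
Cyclone Boris: ΔP = 138; V ≈ 5.83 × 138^0.655 ≈ 146.99 kt.
Difference ≈ 88.86 − 146.99 = -58.13 → -58 kt.

-58 kt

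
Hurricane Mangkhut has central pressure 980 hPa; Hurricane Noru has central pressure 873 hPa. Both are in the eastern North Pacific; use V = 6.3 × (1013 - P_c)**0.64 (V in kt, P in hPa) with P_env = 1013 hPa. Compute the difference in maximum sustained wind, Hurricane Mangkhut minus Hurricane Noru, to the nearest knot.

-90 kt

Hurricane Mangkhut: ΔP = 33; V ≈ 6.3 × 33^0.64 ≈ 59.05 kt.
Hurricane Noru: ΔP = 140; V ≈ 6.3 × 140^0.64 ≈ 148.89 kt.
Difference ≈ 59.05 − 148.89 = -89.84 → -90 kt.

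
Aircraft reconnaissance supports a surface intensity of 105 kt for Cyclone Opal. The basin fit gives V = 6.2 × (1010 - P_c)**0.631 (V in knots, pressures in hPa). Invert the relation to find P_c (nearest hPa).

921 hPa

ΔP = (V / 6.2)^(1/0.631) = (105/6.2)^1.585.
105/6.2 = 16.935; 16.935^1.585 ≈ 88.59 hPa.
P_c = 1010 − 88.59 = 921.41 ≈ 921 hPa.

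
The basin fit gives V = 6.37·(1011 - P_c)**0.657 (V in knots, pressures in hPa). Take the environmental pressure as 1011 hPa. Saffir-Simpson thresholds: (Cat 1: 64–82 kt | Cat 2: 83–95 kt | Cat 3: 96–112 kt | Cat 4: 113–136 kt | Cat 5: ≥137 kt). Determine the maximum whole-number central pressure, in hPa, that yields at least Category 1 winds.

977 hPa

Category 1 begins at V = 64 kt.
Required ΔP = (64/6.37)^(1/0.657) = 10.047^1.522 ≈ 33.51 hPa.
P_c ≤ 1011 − 33.51 = 977.49, so the highest integer P_c is 977 hPa.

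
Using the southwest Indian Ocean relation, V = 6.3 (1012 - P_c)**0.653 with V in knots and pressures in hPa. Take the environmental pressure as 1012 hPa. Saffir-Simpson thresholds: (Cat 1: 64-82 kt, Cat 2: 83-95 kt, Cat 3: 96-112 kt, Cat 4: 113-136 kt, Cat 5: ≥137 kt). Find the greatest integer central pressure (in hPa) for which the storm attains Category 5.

Category 5 begins at V = 137 kt.
Required ΔP = (137/6.3)^(1/0.653) = 21.746^1.531 ≈ 111.70 hPa.
P_c ≤ 1012 − 111.70 = 900.30, so the highest integer P_c is 900 hPa.

900 hPa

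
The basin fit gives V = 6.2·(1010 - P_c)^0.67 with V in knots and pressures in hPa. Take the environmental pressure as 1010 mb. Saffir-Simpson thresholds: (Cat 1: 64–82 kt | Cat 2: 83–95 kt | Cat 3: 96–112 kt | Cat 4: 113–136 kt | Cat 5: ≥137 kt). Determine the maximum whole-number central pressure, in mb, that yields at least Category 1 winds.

977 mb

Category 1 begins at V = 64 kt.
Required ΔP = (64/6.2)^(1/0.67) = 10.323^1.493 ≈ 32.59 mb.
P_c ≤ 1010 − 32.59 = 977.41, so the highest integer P_c is 977 mb.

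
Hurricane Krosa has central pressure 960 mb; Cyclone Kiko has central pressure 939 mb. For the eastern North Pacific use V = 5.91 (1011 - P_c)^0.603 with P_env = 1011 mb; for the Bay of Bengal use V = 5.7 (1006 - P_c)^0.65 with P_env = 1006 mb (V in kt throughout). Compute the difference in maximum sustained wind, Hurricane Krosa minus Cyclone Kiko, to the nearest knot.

-24 kt

Hurricane Krosa: ΔP = 51; V ≈ 5.91 × 51^0.603 ≈ 63.28 kt.
Cyclone Kiko: ΔP = 67; V ≈ 5.7 × 67^0.65 ≈ 87.66 kt.
Difference ≈ 63.28 − 87.66 = -24.38 → -24 kt.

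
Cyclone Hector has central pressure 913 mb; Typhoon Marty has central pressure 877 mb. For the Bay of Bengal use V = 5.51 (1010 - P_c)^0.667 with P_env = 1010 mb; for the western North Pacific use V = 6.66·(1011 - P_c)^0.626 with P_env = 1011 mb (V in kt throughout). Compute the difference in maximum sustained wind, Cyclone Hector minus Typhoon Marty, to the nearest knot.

Cyclone Hector: ΔP = 97; V ≈ 5.51 × 97^0.667 ≈ 116.50 kt.
Typhoon Marty: ΔP = 134; V ≈ 6.66 × 134^0.626 ≈ 142.90 kt.
Difference ≈ 116.50 − 142.90 = -26.40 → -26 kt.

-26 kt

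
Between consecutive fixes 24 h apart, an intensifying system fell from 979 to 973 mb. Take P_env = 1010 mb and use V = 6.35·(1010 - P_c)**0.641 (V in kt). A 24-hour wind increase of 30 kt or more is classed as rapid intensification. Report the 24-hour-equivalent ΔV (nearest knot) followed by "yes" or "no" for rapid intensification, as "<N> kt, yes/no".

7 kt, no

V₁: ΔP = 31, V ≈ 6.35 × 31^0.641 ≈ 57.38 kt.
V₂: ΔP = 37, V ≈ 6.35 × 37^0.641 ≈ 64.27 kt.
ΔV over 24 h = 6.89 kt → 24 h equivalent = 6.89 × 24/24 ≈ 6.89 kt.
7 kt < 30 kt ⇒ not rapid intensification.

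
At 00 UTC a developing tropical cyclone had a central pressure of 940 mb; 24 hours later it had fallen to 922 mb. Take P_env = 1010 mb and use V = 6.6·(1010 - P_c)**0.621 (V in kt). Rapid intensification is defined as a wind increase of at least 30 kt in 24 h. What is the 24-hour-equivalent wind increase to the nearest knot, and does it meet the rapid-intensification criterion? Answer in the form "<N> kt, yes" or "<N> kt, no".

V₁: ΔP = 70, V ≈ 6.6 × 70^0.621 ≈ 92.33 kt.
V₂: ΔP = 88, V ≈ 6.6 × 88^0.621 ≈ 106.43 kt.
ΔV over 24 h = 14.10 kt → 24 h equivalent = 14.10 × 24/24 ≈ 14.10 kt.
14 kt < 30 kt ⇒ not rapid intensification.

14 kt, no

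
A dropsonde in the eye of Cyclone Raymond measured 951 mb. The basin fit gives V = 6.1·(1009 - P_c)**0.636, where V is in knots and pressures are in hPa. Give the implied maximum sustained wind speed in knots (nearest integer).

ΔP = 1009 − 951 = 58 mb.
58^0.636 ≈ 13.229.
V ≈ 6.1 × 13.229 ≈ 80.7 kt.

81 kt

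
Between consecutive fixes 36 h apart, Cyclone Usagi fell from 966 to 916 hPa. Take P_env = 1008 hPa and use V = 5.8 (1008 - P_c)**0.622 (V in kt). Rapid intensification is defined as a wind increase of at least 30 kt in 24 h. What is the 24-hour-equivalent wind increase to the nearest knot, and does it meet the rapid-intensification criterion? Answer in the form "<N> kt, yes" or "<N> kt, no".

V₁: ΔP = 42, V ≈ 5.8 × 42^0.622 ≈ 59.30 kt.
V₂: ΔP = 92, V ≈ 5.8 × 92^0.622 ≈ 96.58 kt.
ΔV over 36 h = 37.28 kt → 24 h equivalent = 37.28 × 24/36 ≈ 24.85 kt.
25 kt < 30 kt ⇒ not rapid intensification.

25 kt, no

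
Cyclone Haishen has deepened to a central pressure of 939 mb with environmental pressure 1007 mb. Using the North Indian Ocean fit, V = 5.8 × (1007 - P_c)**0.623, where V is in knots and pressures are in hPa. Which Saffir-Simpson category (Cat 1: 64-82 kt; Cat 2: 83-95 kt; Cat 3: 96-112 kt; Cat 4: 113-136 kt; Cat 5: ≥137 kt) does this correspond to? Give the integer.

1

ΔP = 1007 − 939 = 68 mb.
V ≈ 5.8 × 68^0.623 = 5.8 × 13.86 ≈ 80 kt.
80 kt falls in the Category 1 band.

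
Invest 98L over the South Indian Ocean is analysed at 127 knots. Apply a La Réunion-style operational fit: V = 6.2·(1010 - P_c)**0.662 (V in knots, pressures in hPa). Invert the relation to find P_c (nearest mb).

ΔP = (V / 6.2)^(1/0.662) = (127/6.2)^1.511.
127/6.2 = 20.484; 20.484^1.511 ≈ 95.72 mb.
P_c = 1010 − 95.72 = 914.28 ≈ 914 mb.

914 mb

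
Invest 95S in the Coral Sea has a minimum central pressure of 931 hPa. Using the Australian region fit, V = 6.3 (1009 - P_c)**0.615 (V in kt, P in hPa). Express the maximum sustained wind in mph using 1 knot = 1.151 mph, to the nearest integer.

ΔP = 1009 − 931 = 78 hPa.
V ≈ 6.3 × 78^0.615 = 6.3 × 14.576 ≈ 91.829 kt.
91.829 × 1.151 ≈ 105.69 mph → 106 mph.

106 mph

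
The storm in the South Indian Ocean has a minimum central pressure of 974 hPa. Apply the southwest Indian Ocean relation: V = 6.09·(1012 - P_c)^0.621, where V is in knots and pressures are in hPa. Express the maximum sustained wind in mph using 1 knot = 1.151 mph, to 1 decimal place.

67.1 mph

ΔP = 1012 − 974 = 38 hPa.
V ≈ 6.09 × 38^0.621 = 6.09 × 9.573 ≈ 58.299 kt.
58.299 × 1.151 ≈ 67.10 mph → 67.1 mph.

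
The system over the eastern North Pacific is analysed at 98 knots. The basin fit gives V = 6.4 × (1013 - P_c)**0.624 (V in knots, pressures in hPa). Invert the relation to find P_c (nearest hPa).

934 hPa

ΔP = (V / 6.4)^(1/0.624) = (98/6.4)^1.603.
98/6.4 = 15.312; 15.312^1.603 ≈ 79.27 hPa.
P_c = 1013 − 79.27 = 933.73 ≈ 934 hPa.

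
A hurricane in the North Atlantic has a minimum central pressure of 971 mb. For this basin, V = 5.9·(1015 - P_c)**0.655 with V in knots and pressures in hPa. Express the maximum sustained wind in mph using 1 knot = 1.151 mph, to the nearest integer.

ΔP = 1015 − 971 = 44 mb.
V ≈ 5.9 × 44^0.655 = 5.9 × 11.925 ≈ 70.358 kt.
70.358 × 1.151 ≈ 80.98 mph → 81 mph.

81 mph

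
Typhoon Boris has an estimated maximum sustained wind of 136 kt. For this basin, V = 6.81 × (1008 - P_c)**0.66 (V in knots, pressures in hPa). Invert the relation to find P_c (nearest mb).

ΔP = (V / 6.81)^(1/0.66) = (136/6.81)^1.515.
136/6.81 = 19.971; 19.971^1.515 ≈ 93.39 mb.
P_c = 1008 − 93.39 = 914.61 ≈ 915 mb.

915 mb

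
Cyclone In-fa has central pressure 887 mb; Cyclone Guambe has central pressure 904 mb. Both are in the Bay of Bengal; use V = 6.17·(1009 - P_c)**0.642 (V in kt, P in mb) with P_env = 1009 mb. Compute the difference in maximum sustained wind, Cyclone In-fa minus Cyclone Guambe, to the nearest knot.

Cyclone In-fa: ΔP = 122; V ≈ 6.17 × 122^0.642 ≈ 134.81 kt.
Cyclone Guambe: ΔP = 105; V ≈ 6.17 × 105^0.642 ≈ 122.43 kt.
Difference ≈ 134.81 − 122.43 = 12.38 → 12 kt.

12 kt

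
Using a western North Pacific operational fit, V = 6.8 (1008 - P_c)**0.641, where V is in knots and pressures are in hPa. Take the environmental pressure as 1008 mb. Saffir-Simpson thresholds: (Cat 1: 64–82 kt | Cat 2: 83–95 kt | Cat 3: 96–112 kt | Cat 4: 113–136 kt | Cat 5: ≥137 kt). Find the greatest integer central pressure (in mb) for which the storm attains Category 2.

958 mb

Category 2 begins at V = 83 kt.
Required ΔP = (83/6.8)^(1/0.641) = 12.206^1.560 ≈ 49.56 mb.
P_c ≤ 1008 − 49.56 = 958.44, so the highest integer P_c is 958 mb.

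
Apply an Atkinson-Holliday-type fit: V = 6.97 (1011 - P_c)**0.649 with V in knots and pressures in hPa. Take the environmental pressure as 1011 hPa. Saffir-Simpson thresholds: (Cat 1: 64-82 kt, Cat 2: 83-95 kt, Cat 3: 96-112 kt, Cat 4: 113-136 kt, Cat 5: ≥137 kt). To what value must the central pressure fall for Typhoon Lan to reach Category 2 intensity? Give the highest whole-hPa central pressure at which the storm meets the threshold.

965 hPa

Category 2 begins at V = 83 kt.
Required ΔP = (83/6.97)^(1/0.649) = 11.908^1.541 ≈ 45.47 hPa.
P_c ≤ 1011 − 45.47 = 965.53, so the highest integer P_c is 965 hPa.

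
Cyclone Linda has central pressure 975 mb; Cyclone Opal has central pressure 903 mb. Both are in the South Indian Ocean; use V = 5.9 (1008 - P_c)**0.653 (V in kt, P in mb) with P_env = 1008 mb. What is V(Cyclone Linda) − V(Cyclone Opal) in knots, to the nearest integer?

Cyclone Linda: ΔP = 33; V ≈ 5.9 × 33^0.653 ≈ 57.87 kt.
Cyclone Opal: ΔP = 105; V ≈ 5.9 × 105^0.653 ≈ 123.22 kt.
Difference ≈ 57.87 − 123.22 = -65.35 → -65 kt.

-65 kt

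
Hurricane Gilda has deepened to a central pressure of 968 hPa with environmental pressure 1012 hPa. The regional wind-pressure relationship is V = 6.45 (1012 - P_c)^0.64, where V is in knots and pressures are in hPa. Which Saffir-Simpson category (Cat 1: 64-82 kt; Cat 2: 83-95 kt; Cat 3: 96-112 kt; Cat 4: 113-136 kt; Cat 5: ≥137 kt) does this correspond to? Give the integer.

ΔP = 1012 − 968 = 44 hPa.
V ≈ 6.45 × 44^0.64 = 6.45 × 11.27 ≈ 73 kt.
73 kt falls in the Category 1 band.

1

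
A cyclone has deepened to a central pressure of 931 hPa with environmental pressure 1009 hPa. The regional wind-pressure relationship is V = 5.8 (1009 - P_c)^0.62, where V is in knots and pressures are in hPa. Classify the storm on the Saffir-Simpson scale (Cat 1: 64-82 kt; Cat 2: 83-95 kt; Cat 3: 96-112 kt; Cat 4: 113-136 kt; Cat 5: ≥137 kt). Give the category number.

ΔP = 1009 − 931 = 78 hPa.
V ≈ 5.8 × 78^0.62 = 5.8 × 14.90 ≈ 86 kt.
86 kt falls in the Category 2 band.

2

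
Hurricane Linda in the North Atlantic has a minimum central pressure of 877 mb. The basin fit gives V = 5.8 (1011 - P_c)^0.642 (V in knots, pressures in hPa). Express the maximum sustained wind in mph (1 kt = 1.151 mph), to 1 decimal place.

154.9 mph

ΔP = 1011 − 877 = 134 mb.
V ≈ 5.8 × 134^0.642 = 5.8 × 23.206 ≈ 134.595 kt.
134.595 × 1.151 ≈ 154.92 mph → 154.9 mph.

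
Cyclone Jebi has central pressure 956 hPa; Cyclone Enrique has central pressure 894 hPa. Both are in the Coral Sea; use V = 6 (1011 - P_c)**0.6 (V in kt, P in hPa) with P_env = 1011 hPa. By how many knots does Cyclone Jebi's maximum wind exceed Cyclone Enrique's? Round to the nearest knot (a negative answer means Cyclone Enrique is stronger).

-38 kt

Cyclone Jebi: ΔP = 55; V ≈ 6 × 55^0.6 ≈ 66.43 kt.
Cyclone Enrique: ΔP = 117; V ≈ 6 × 117^0.6 ≈ 104.49 kt.
Difference ≈ 66.43 − 104.49 = -38.06 → -38 kt.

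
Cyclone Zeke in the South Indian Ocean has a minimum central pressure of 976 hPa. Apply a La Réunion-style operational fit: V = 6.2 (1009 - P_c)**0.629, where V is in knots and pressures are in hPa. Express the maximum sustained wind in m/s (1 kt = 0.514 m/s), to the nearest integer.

ΔP = 1009 − 976 = 33 hPa.
V ≈ 6.2 × 33^0.629 = 6.2 × 9.019 ≈ 55.916 kt.
55.916 × 0.514 ≈ 28.74 m/s → 29 m/s.

29 m/s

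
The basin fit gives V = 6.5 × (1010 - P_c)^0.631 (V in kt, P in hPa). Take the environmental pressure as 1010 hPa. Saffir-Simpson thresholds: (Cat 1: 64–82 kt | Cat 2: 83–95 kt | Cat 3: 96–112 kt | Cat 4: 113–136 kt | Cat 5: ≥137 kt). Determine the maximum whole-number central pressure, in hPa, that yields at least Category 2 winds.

Category 2 begins at V = 83 kt.
Required ΔP = (83/6.5)^(1/0.631) = 12.769^1.585 ≈ 56.63 hPa.
P_c ≤ 1010 − 56.63 = 953.37, so the highest integer P_c is 953 hPa.

953 hPa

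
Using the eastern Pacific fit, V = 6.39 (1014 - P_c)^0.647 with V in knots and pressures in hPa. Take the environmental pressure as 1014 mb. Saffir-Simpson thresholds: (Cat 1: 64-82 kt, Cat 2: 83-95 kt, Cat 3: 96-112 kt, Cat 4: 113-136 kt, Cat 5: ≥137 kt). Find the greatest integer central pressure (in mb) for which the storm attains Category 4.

929 mb

Category 4 begins at V = 113 kt.
Required ΔP = (113/6.39)^(1/0.647) = 17.684^1.546 ≈ 84.77 mb.
P_c ≤ 1014 − 84.77 = 929.23, so the highest integer P_c is 929 mb.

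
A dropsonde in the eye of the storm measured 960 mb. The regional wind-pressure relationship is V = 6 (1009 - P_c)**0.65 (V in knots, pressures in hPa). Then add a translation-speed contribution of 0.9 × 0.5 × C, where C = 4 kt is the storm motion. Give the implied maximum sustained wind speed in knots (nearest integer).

77 kt

ΔP = 1009 − 960 = 49 mb.
49^0.65 ≈ 12.550.
V ≈ 6 × 12.550 ≈ 75.3 kt.
Translation term: 0.9 × 0.5 × 4 = 1.8 kt.
Corrected V ≈ 77.1 kt → 77 kt.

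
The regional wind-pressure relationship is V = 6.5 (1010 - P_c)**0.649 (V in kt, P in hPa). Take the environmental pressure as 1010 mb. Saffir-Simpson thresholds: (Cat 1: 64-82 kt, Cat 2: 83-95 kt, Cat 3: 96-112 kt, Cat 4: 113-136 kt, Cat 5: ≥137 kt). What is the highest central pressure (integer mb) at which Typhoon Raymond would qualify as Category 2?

959 mb

Category 2 begins at V = 83 kt.
Required ΔP = (83/6.5)^(1/0.649) = 12.769^1.541 ≈ 50.63 mb.
P_c ≤ 1010 − 50.63 = 959.37, so the highest integer P_c is 959 mb.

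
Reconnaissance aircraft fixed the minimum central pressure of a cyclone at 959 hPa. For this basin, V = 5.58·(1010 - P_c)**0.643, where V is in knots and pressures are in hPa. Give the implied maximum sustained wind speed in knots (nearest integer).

ΔP = 1010 − 959 = 51 hPa.
51^0.643 ≈ 12.530.
V ≈ 5.58 × 12.530 ≈ 69.9 kt.

70 kt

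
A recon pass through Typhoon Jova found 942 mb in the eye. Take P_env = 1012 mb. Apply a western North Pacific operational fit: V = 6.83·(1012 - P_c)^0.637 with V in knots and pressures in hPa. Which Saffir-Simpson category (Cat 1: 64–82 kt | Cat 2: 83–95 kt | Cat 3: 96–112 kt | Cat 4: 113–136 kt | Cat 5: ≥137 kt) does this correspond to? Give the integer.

ΔP = 1012 − 942 = 70 mb.
V ≈ 6.83 × 70^0.637 = 6.83 × 14.97 ≈ 102 kt.
102 kt falls in the Category 3 band.

3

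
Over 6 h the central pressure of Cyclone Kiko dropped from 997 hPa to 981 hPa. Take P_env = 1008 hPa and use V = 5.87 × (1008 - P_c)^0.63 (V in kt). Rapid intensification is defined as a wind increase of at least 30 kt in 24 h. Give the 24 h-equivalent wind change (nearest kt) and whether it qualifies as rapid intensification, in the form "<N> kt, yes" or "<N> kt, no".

81 kt, yes

V₁: ΔP = 11, V ≈ 5.87 × 11^0.63 ≈ 26.59 kt.
V₂: ΔP = 27, V ≈ 5.87 × 27^0.63 ≈ 46.82 kt.
ΔV over 6 h = 20.23 kt → 24 h equivalent = 20.23 × 24/6 ≈ 80.92 kt.
81 kt ≥ 30 kt ⇒ rapid intensification.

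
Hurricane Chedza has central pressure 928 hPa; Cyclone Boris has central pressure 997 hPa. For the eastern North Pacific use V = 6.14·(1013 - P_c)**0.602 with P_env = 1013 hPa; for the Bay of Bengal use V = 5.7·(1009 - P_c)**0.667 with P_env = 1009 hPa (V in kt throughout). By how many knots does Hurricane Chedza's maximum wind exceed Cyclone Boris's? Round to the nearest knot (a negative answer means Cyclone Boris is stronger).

Hurricane Chedza: ΔP = 85; V ≈ 6.14 × 85^0.602 ≈ 89.06 kt.
Cyclone Boris: ΔP = 12; V ≈ 5.7 × 12^0.667 ≈ 29.90 kt.
Difference ≈ 89.06 − 29.90 = 59.16 → 59 kt.

59 kt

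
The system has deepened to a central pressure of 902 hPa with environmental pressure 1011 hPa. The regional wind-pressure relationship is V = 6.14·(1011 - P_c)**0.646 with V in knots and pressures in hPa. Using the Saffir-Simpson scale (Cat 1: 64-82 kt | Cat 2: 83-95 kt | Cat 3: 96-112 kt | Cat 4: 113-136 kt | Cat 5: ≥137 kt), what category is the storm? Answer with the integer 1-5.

ΔP = 1011 − 902 = 109 hPa.
V ≈ 6.14 × 109^0.646 = 6.14 × 20.71 ≈ 127 kt.
127 kt falls in the Category 4 band.

4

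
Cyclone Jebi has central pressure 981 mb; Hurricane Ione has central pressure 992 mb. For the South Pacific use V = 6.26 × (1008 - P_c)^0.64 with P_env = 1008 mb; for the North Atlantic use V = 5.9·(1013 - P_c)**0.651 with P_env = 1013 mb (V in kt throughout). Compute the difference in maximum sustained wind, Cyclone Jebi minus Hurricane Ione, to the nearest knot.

Cyclone Jebi: ΔP = 27; V ≈ 6.26 × 27^0.64 ≈ 51.60 kt.
Hurricane Ione: ΔP = 21; V ≈ 5.9 × 21^0.651 ≈ 42.82 kt.
Difference ≈ 51.60 − 42.82 = 8.78 → 9 kt.

9 kt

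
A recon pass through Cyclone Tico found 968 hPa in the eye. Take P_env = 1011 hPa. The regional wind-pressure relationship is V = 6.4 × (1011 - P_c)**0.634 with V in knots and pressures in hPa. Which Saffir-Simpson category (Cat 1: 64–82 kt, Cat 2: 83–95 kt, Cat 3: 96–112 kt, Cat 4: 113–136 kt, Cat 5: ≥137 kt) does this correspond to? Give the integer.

ΔP = 1011 − 968 = 43 hPa.
V ≈ 6.4 × 43^0.634 = 6.4 × 10.85 ≈ 69 kt.
69 kt falls in the Category 1 band.

1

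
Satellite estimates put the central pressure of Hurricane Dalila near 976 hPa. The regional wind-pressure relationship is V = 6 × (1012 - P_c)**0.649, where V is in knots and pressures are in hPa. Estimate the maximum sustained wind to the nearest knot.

ΔP = 1012 − 976 = 36 hPa.
36^0.649 ≈ 10.234.
V ≈ 6 × 10.234 ≈ 61.4 kt.

61 kt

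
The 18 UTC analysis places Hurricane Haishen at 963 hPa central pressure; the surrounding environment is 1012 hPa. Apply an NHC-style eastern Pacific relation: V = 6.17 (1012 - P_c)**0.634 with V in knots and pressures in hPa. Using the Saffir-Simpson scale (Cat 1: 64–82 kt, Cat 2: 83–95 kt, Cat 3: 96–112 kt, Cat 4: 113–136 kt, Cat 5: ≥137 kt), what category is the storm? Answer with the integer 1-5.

1

ΔP = 1012 − 963 = 49 hPa.
V ≈ 6.17 × 49^0.634 = 6.17 × 11.79 ≈ 73 kt.
73 kt falls in the Category 1 band.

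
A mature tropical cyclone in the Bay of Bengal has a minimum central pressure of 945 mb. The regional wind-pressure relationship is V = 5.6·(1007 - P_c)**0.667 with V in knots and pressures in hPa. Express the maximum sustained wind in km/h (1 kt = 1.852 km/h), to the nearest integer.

ΔP = 1007 − 945 = 62 mb.
V ≈ 5.6 × 62^0.667 = 5.6 × 15.686 ≈ 87.844 kt.
87.844 × 1.852 ≈ 162.69 km/h → 163 km/h.

163 km/h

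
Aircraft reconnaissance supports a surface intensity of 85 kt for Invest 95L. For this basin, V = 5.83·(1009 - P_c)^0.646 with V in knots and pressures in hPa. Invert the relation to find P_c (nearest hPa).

946 hPa

ΔP = (V / 5.83)^(1/0.646) = (85/5.83)^1.548.
85/5.83 = 14.580; 14.580^1.548 ≈ 63.31 hPa.
P_c = 1009 − 63.31 = 945.69 ≈ 946 hPa.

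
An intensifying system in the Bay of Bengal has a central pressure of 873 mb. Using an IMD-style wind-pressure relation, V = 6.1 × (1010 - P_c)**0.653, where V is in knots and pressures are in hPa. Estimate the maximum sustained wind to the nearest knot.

152 kt

ΔP = 1010 − 873 = 137 mb.
137^0.653 ≈ 24.847.
V ≈ 6.1 × 24.847 ≈ 151.6 kt.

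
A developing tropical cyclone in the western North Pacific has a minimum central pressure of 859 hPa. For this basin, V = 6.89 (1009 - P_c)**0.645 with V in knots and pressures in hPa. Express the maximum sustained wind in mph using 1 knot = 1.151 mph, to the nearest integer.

201 mph

ΔP = 1009 − 859 = 150 hPa.
V ≈ 6.89 × 150^0.645 = 6.89 × 25.327 ≈ 174.501 kt.
174.501 × 1.151 ≈ 200.85 mph → 201 mph.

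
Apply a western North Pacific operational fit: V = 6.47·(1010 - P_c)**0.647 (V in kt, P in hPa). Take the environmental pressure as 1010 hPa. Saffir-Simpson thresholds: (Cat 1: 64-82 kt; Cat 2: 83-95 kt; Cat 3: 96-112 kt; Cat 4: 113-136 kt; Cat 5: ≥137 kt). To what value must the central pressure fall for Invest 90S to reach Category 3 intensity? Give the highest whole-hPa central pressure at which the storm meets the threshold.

Category 3 begins at V = 96 kt.
Required ΔP = (96/6.47)^(1/0.647) = 14.838^1.546 ≈ 64.63 hPa.
P_c ≤ 1010 − 64.63 = 945.37, so the highest integer P_c is 945 hPa.

945 hPa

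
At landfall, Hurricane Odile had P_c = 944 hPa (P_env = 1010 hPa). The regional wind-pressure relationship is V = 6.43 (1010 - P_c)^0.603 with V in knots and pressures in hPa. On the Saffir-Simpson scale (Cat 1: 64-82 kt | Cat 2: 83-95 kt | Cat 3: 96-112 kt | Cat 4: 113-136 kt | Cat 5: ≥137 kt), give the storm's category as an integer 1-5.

ΔP = 1010 − 944 = 66 hPa.
V ≈ 6.43 × 66^0.603 = 6.43 × 12.51 ≈ 80 kt.
80 kt falls in the Category 1 band.

1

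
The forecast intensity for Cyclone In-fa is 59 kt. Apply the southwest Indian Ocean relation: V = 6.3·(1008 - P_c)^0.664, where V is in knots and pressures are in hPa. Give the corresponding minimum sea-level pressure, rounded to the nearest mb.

ΔP = (V / 6.3)^(1/0.664) = (59/6.3)^1.506.
59/6.3 = 9.365; 9.365^1.506 ≈ 29.05 mb.
P_c = 1008 − 29.05 = 978.95 ≈ 979 mb.

979 mb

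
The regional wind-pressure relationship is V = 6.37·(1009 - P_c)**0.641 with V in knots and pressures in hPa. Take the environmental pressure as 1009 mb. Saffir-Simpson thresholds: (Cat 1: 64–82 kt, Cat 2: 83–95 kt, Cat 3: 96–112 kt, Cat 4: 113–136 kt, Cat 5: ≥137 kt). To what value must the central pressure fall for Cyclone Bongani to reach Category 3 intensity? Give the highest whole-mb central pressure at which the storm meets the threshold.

Category 3 begins at V = 96 kt.
Required ΔP = (96/6.37)^(1/0.641) = 15.071^1.560 ≈ 68.86 mb.
P_c ≤ 1009 − 68.86 = 940.14, so the highest integer P_c is 940 mb.

940 mb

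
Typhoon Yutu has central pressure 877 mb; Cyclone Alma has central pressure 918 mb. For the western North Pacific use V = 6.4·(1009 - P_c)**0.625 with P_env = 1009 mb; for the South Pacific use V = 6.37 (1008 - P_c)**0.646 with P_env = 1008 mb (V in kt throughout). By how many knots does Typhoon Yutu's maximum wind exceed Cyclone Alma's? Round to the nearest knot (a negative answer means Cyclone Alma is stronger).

19 kt

Typhoon Yutu: ΔP = 132; V ≈ 6.4 × 132^0.625 ≈ 135.38 kt.
Cyclone Alma: ΔP = 90; V ≈ 6.37 × 90^0.646 ≈ 116.57 kt.
Difference ≈ 135.38 − 116.57 = 18.81 → 19 kt.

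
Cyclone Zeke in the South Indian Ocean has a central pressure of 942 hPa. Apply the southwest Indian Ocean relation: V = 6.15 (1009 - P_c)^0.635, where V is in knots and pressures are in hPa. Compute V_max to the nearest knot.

ΔP = 1009 − 942 = 67 hPa.
67^0.635 ≈ 14.440.
V ≈ 6.15 × 14.440 ≈ 88.8 kt.

89 kt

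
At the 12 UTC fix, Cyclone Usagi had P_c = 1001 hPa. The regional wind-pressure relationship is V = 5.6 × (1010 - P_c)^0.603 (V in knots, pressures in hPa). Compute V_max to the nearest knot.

21 kt

ΔP = 1010 − 1001 = 9 hPa.
9^0.603 ≈ 3.762.
V ≈ 5.6 × 3.762 ≈ 21.1 kt.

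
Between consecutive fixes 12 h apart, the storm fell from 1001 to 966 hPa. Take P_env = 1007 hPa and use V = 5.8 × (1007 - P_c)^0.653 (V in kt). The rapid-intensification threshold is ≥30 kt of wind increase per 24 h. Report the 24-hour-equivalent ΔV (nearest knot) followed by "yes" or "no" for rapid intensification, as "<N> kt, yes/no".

V₁: ΔP = 6, V ≈ 5.8 × 6^0.653 ≈ 18.69 kt.
V₂: ΔP = 41, V ≈ 5.8 × 41^0.653 ≈ 65.55 kt.
ΔV over 12 h = 46.86 kt → 24 h equivalent = 46.86 × 24/12 ≈ 93.72 kt.
94 kt ≥ 30 kt ⇒ rapid intensification.

94 kt, yes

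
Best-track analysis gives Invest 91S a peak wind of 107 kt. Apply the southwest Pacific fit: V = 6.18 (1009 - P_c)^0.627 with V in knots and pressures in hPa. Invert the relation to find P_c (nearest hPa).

915 hPa

ΔP = (V / 6.18)^(1/0.627) = (107/6.18)^1.595.
107/6.18 = 17.314; 17.314^1.595 ≈ 94.43 hPa.
P_c = 1009 − 94.43 = 914.57 ≈ 915 hPa.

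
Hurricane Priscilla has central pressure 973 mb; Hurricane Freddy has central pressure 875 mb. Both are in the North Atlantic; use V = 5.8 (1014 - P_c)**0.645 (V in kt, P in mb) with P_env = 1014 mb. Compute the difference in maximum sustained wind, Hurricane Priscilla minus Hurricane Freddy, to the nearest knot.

Hurricane Priscilla: ΔP = 41; V ≈ 5.8 × 41^0.645 ≈ 63.63 kt.
Hurricane Freddy: ΔP = 139; V ≈ 5.8 × 139^0.645 ≈ 139.85 kt.
Difference ≈ 63.63 − 139.85 = -76.22 → -76 kt.

-76 kt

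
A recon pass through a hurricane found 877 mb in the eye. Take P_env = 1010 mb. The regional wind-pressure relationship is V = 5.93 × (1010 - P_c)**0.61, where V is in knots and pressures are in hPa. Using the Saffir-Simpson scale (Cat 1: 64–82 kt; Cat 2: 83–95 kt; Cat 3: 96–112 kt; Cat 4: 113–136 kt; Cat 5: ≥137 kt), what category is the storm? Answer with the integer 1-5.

ΔP = 1010 − 877 = 133 mb.
V ≈ 5.93 × 133^0.61 = 5.93 × 19.75 ≈ 117 kt.
117 kt falls in the Category 4 band.

4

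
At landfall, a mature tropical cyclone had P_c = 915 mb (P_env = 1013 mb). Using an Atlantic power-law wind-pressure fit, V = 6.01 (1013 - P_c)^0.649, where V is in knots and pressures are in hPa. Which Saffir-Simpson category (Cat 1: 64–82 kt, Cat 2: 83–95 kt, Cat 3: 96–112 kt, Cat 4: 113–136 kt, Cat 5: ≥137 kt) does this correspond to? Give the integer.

4

ΔP = 1013 − 915 = 98 mb.
V ≈ 6.01 × 98^0.649 = 6.01 × 19.60 ≈ 118 kt.
118 kt falls in the Category 4 band.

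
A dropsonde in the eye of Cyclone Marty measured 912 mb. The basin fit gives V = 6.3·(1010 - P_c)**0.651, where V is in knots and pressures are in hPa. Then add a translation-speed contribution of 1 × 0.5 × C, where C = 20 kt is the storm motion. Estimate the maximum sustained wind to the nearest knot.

ΔP = 1010 − 912 = 98 mb.
98^0.651 ≈ 19.783.
V ≈ 6.3 × 19.783 ≈ 124.6 kt.
Translation term: 1 × 0.5 × 20 = 10 kt.
Corrected V ≈ 134.6 kt → 135 kt.

135 kt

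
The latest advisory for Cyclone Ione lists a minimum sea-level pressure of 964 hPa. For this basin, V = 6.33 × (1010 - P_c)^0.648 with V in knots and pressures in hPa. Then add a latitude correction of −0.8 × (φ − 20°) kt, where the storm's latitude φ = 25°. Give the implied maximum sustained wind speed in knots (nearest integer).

ΔP = 1010 − 964 = 46 hPa.
46^0.648 ≈ 11.953.
V ≈ 6.33 × 11.953 ≈ 75.7 kt.
Latitude correction: −0.8 × (25 − 20) = -4 kt.
Corrected V ≈ 71.7 kt → 72 kt.

72 kt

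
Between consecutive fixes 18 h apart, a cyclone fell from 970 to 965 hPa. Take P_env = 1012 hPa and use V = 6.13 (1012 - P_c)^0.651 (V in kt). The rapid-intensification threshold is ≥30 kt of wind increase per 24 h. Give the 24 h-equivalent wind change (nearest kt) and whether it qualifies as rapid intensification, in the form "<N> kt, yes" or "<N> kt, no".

V₁: ΔP = 42, V ≈ 6.13 × 42^0.651 ≈ 69.85 kt.
V₂: ΔP = 47, V ≈ 6.13 × 47^0.651 ≈ 75.16 kt.
ΔV over 18 h = 5.31 kt → 24 h equivalent = 5.31 × 24/18 ≈ 7.08 kt.
7 kt < 30 kt ⇒ not rapid intensification.

7 kt, no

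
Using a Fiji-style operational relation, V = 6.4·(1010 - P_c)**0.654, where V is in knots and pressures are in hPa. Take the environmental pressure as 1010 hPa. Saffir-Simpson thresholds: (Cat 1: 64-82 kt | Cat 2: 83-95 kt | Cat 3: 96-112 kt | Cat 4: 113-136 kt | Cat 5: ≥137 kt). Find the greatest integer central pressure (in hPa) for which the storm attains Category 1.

Category 1 begins at V = 64 kt.
Required ΔP = (64/6.4)^(1/0.654) = 10.000^1.529 ≈ 33.81 hPa.
P_c ≤ 1010 − 33.81 = 976.19, so the highest integer P_c is 976 hPa.

976 hPa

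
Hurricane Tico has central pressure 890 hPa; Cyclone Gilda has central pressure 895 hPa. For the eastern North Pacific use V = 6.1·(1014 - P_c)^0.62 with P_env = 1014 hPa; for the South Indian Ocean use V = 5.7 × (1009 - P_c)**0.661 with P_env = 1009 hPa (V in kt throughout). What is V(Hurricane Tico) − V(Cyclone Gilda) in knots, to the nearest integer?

Hurricane Tico: ΔP = 124; V ≈ 6.1 × 124^0.62 ≈ 121.13 kt.
Cyclone Gilda: ΔP = 114; V ≈ 5.7 × 114^0.661 ≈ 130.46 kt.
Difference ≈ 121.13 − 130.46 = -9.33 → -9 kt.

-9 kt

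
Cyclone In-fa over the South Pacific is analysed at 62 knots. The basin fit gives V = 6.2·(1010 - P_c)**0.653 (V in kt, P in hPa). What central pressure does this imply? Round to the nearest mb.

ΔP = (V / 6.2)^(1/0.653) = (62/6.2)^1.531.
62/6.2 = 10.000; 10.000^1.531 ≈ 33.99 mb.
P_c = 1010 − 33.99 = 976.01 ≈ 976 mb.

976 mb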